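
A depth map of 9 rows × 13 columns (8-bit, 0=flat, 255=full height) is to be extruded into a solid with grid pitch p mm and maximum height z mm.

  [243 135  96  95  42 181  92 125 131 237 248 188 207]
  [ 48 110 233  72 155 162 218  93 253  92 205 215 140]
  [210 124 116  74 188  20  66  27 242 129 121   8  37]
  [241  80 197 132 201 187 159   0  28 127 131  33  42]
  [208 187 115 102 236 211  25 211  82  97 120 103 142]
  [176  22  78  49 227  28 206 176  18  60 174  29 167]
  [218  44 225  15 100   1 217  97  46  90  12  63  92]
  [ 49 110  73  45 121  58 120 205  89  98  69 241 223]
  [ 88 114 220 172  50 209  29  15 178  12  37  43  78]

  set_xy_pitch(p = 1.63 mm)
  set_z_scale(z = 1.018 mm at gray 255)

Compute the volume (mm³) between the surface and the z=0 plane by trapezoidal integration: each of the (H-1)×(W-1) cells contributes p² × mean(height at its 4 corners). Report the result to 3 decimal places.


120.578

height_mm = gray/255 × 1.018; cell vol = 1.63² × mean(4 corners)
unit = 1.63² × 1.018 / (4×255) = 0.00265169 mm³ per gray-sum
row 0: Σ corner-gray over 12 cells = 7394  → 19.6066
row 1: Σ corner-gray over 12 cells = 6281  → 16.6553
row 2: Σ corner-gray over 12 cells = 5310  → 14.0805
row 3: Σ corner-gray over 12 cells = 6161  → 16.3371
row 4: Σ corner-gray over 12 cells = 5805  → 15.3931
row 5: Σ corner-gray over 12 cells = 4607  → 12.2163
row 6: Σ corner-gray over 12 cells = 4860  → 12.8872
row 7: Σ corner-gray over 12 cells = 5054  → 13.4016
Σ rows: total corner-gray = 45472  → 120.5777 mm³


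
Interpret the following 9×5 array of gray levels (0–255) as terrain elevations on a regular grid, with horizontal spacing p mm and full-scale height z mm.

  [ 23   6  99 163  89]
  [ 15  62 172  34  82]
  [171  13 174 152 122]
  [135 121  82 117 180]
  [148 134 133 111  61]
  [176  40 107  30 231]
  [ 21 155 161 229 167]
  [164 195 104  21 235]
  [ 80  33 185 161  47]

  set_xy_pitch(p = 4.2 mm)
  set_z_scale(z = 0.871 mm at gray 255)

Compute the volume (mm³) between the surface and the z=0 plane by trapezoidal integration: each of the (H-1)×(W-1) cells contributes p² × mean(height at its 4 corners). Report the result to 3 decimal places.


221.986

height_mm = gray/255 × 0.871; cell vol = 4.2² × mean(4 corners)
unit = 4.2² × 0.871 / (4×255) = 0.0150632 mm³ per gray-sum
row 0: Σ corner-gray over 4 cells = 1281  → 19.2959
row 1: Σ corner-gray over 4 cells = 1604  → 24.1613
row 2: Σ corner-gray over 4 cells = 1926  → 29.0117
row 3: Σ corner-gray over 4 cells = 1920  → 28.9213
row 4: Σ corner-gray over 4 cells = 1726  → 25.9990
row 5: Σ corner-gray over 4 cells = 2039  → 30.7138
row 6: Σ corner-gray over 4 cells = 2317  → 34.9014
row 7: Σ corner-gray over 4 cells = 1924  → 28.9816
Σ rows: total corner-gray = 14737  → 221.9860 mm³


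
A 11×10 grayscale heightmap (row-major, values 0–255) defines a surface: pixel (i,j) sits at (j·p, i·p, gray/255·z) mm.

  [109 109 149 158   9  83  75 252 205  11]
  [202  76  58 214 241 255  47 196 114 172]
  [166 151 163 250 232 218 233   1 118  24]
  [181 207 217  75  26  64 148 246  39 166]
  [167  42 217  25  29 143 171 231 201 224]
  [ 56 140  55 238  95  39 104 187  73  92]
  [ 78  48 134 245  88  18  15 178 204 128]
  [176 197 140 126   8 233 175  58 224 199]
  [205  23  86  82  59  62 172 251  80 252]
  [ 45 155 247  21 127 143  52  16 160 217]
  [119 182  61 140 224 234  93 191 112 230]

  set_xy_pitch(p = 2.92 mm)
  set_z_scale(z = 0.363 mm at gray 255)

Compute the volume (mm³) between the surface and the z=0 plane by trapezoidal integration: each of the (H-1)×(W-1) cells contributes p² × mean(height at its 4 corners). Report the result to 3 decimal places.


146.097

height_mm = gray/255 × 0.363; cell vol = 2.92² × mean(4 corners)
unit = 2.92² × 0.363 / (4×255) = 0.0030344 mm³ per gray-sum
row 0: Σ corner-gray over 9 cells = 4976  → 15.0992
row 1: Σ corner-gray over 9 cells = 5698  → 17.2900
row 2: Σ corner-gray over 9 cells = 5313  → 16.1217
row 3: Σ corner-gray over 9 cells = 4900  → 14.8685
row 4: Σ corner-gray over 9 cells = 4519  → 13.7124
row 5: Σ corner-gray over 9 cells = 4076  → 12.3682
row 6: Σ corner-gray over 9 cells = 4763  → 14.4528
row 7: Σ corner-gray over 9 cells = 4784  → 14.5165
row 8: Σ corner-gray over 9 cells = 4191  → 12.7172
row 9: Σ corner-gray over 9 cells = 4927  → 14.9505
Σ rows: total corner-gray = 48147  → 146.0970 mm³


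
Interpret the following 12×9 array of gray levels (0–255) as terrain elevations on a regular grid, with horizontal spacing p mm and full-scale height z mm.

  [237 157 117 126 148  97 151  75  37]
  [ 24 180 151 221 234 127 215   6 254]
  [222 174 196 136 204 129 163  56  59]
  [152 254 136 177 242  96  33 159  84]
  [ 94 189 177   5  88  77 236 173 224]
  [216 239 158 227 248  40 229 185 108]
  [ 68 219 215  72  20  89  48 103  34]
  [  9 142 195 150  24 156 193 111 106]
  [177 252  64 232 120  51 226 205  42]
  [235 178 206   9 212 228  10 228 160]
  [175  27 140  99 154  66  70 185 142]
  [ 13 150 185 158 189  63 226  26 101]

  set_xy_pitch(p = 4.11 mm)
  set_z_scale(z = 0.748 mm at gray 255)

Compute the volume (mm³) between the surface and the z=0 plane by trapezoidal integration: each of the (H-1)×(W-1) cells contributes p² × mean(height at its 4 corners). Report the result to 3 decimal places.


height_mm = gray/255 × 0.748; cell vol = 4.11² × mean(4 corners)
unit = 4.11² × 0.748 / (4×255) = 0.0123875 mm³ per gray-sum
row 0: Σ corner-gray over 8 cells = 4562  → 56.5120
row 1: Σ corner-gray over 8 cells = 4943  → 61.2316
row 2: Σ corner-gray over 8 cells = 4827  → 59.7947
row 3: Σ corner-gray over 8 cells = 4638  → 57.4534
row 4: Σ corner-gray over 8 cells = 5184  → 64.2170
row 5: Σ corner-gray over 8 cells = 4610  → 57.1066
row 6: Σ corner-gray over 8 cells = 3691  → 45.7224
row 7: Σ corner-gray over 8 cells = 4576  → 56.6854
row 8: Σ corner-gray over 8 cells = 5056  → 62.6314
row 9: Σ corner-gray over 8 cells = 4336  → 53.7124
row 10: Σ corner-gray over 8 cells = 3907  → 48.3981
Σ rows: total corner-gray = 50330  → 623.4649 mm³

623.465


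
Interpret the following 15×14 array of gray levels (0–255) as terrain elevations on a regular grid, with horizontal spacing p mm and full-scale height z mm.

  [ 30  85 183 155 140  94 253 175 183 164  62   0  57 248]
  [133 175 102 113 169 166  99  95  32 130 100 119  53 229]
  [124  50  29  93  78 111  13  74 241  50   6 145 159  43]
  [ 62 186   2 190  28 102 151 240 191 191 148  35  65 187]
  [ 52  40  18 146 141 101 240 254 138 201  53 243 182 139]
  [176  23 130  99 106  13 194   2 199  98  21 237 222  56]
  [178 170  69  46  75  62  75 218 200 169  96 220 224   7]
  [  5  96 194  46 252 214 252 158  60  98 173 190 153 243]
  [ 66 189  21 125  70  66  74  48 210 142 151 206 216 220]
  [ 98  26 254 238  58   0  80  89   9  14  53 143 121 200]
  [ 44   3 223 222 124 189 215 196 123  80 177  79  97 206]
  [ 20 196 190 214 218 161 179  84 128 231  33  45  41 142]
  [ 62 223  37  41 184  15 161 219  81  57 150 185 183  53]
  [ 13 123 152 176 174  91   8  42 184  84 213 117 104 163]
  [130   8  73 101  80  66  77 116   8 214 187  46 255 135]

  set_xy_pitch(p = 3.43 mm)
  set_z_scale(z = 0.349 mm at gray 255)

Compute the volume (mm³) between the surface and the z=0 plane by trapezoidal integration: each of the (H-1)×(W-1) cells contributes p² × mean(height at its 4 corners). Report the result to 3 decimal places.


363.646

height_mm = gray/255 × 0.349; cell vol = 3.43² × mean(4 corners)
unit = 3.43² × 0.349 / (4×255) = 0.00402544 mm³ per gray-sum
row 0: Σ corner-gray over 13 cells = 6448  → 25.9560
row 1: Σ corner-gray over 13 cells = 5333  → 21.4677
row 2: Σ corner-gray over 13 cells = 5572  → 22.4298
row 3: Σ corner-gray over 13 cells = 7012  → 28.2264
row 4: Σ corner-gray over 13 cells = 6625  → 26.6685
row 5: Σ corner-gray over 13 cells = 6353  → 25.5736
row 6: Σ corner-gray over 13 cells = 7453  → 30.0016
row 7: Σ corner-gray over 13 cells = 7342  → 29.5548
row 8: Σ corner-gray over 13 cells = 5790  → 23.3073
row 9: Σ corner-gray over 13 cells = 6174  → 24.8531
row 10: Σ corner-gray over 13 cells = 7308  → 29.4179
row 11: Σ corner-gray over 13 cells = 6789  → 27.3287
row 12: Σ corner-gray over 13 cells = 6299  → 25.3563
row 13: Σ corner-gray over 13 cells = 5839  → 23.5046
Σ rows: total corner-gray = 90337  → 363.6463 mm³


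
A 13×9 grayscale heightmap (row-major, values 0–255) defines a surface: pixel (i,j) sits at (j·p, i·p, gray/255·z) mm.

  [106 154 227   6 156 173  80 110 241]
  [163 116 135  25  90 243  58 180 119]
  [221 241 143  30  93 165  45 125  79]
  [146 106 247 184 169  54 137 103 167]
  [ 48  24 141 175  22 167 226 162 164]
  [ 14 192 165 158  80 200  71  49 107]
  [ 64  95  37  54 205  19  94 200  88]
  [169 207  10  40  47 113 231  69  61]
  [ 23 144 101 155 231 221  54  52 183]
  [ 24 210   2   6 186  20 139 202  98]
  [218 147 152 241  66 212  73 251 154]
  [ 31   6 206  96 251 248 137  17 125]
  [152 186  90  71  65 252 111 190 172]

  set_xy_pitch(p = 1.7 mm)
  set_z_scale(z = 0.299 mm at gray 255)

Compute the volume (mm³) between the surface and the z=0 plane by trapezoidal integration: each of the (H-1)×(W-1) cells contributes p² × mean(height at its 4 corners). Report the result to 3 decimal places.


height_mm = gray/255 × 0.299; cell vol = 1.7² × mean(4 corners)
unit = 1.7² × 0.299 / (4×255) = 0.000847167 mm³ per gray-sum
row 0: Σ corner-gray over 8 cells = 4135  → 3.5030
row 1: Σ corner-gray over 8 cells = 3960  → 3.3548
row 2: Σ corner-gray over 8 cells = 4297  → 3.6403
row 3: Σ corner-gray over 8 cells = 4359  → 3.6928
row 4: Σ corner-gray over 8 cells = 3997  → 3.3861
row 5: Σ corner-gray over 8 cells = 3511  → 2.9744
row 6: Σ corner-gray over 8 cells = 3224  → 2.7313
row 7: Σ corner-gray over 8 cells = 3786  → 3.2074
row 8: Σ corner-gray over 8 cells = 3774  → 3.1972
row 9: Σ corner-gray over 8 cells = 4308  → 3.6496
row 10: Σ corner-gray over 8 cells = 4734  → 4.0105
row 11: Σ corner-gray over 8 cells = 4332  → 3.6699
Σ rows: total corner-gray = 48417  → 41.0173 mm³

41.017


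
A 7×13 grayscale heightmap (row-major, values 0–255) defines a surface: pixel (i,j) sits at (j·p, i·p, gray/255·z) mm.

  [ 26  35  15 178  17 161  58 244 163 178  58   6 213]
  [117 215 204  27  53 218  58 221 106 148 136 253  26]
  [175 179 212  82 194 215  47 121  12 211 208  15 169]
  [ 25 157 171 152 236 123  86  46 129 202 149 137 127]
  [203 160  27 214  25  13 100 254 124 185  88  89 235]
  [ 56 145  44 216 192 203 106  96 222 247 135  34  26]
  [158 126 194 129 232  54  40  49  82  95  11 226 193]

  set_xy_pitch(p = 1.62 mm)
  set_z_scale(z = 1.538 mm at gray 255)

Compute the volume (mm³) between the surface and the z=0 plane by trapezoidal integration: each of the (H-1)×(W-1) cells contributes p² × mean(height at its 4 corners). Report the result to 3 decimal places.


height_mm = gray/255 × 1.538; cell vol = 1.62² × mean(4 corners)
unit = 1.62² × 1.538 / (4×255) = 0.00395718 mm³ per gray-sum
row 0: Σ corner-gray over 12 cells = 5886  → 23.2920
row 1: Σ corner-gray over 12 cells = 6757  → 26.7387
row 2: Σ corner-gray over 12 cells = 6664  → 26.3707
row 3: Σ corner-gray over 12 cells = 6324  → 25.0252
row 4: Σ corner-gray over 12 cells = 6358  → 25.1598
row 5: Σ corner-gray over 12 cells = 6189  → 24.4910
Σ rows: total corner-gray = 38178  → 151.0774 mm³

151.077


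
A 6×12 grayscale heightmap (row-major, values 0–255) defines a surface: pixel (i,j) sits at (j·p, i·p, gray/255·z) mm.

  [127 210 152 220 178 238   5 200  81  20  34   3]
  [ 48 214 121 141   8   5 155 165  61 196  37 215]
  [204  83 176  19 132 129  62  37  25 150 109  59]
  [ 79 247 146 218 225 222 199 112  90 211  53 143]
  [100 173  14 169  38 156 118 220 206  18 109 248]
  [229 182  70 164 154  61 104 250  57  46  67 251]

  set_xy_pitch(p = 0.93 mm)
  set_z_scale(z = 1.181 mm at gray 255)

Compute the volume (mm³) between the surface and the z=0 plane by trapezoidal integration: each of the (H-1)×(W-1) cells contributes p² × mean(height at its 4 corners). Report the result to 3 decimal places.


27.703

height_mm = gray/255 × 1.181; cell vol = 0.93² × mean(4 corners)
unit = 0.93² × 1.181 / (4×255) = 0.00100142 mm³ per gray-sum
row 0: Σ corner-gray over 11 cells = 5275  → 5.2825
row 1: Σ corner-gray over 11 cells = 4576  → 4.5825
row 2: Σ corner-gray over 11 cells = 5775  → 5.7832
row 3: Σ corner-gray over 11 cells = 6458  → 6.4672
row 4: Σ corner-gray over 11 cells = 5580  → 5.5879
Σ rows: total corner-gray = 27664  → 27.7032 mm³


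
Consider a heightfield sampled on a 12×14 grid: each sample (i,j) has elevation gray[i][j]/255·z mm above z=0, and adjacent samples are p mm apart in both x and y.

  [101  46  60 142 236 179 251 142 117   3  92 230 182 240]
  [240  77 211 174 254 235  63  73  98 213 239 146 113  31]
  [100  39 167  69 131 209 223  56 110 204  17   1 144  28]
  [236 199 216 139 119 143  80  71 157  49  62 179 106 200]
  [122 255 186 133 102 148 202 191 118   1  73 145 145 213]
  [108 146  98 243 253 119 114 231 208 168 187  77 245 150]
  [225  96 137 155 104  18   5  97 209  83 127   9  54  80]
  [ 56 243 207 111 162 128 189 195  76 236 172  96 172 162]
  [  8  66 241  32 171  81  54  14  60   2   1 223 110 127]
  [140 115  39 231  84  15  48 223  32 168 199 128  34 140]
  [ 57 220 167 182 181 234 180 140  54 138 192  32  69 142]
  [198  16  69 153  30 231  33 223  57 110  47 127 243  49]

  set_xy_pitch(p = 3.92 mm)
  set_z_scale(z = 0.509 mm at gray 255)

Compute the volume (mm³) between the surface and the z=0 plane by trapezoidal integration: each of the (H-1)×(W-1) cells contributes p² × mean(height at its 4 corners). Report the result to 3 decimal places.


575.233

height_mm = gray/255 × 0.509; cell vol = 3.92² × mean(4 corners)
unit = 3.92² × 0.509 / (4×255) = 0.00766813 mm³ per gray-sum
row 0: Σ corner-gray over 13 cells = 7764  → 59.5354
row 1: Σ corner-gray over 13 cells = 6931  → 53.1478
row 2: Σ corner-gray over 13 cells = 6344  → 48.6466
row 3: Σ corner-gray over 13 cells = 7209  → 55.2796
row 4: Σ corner-gray over 13 cells = 8169  → 62.6410
row 5: Σ corner-gray over 13 cells = 6929  → 53.1325
row 6: Σ corner-gray over 13 cells = 6685  → 51.2615
row 7: Σ corner-gray over 13 cells = 6437  → 49.3598
row 8: Σ corner-gray over 13 cells = 5157  → 39.5446
row 9: Σ corner-gray over 13 cells = 6689  → 51.2922
row 10: Σ corner-gray over 13 cells = 6702  → 51.3918
Σ rows: total corner-gray = 75016  → 575.2328 mm³


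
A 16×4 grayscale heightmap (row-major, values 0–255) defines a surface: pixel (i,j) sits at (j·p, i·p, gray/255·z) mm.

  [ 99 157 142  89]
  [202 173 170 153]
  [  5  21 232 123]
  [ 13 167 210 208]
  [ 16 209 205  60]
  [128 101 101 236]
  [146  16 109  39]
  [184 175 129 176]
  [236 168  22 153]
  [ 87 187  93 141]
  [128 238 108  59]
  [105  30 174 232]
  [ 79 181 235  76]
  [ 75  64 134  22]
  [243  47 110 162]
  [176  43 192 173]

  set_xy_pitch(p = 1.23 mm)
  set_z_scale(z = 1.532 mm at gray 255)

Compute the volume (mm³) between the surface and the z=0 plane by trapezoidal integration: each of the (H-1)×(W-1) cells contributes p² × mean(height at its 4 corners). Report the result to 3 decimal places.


height_mm = gray/255 × 1.532; cell vol = 1.23² × mean(4 corners)
unit = 1.23² × 1.532 / (4×255) = 0.00227232 mm³ per gray-sum
row 0: Σ corner-gray over 3 cells = 1827  → 4.1515
row 1: Σ corner-gray over 3 cells = 1675  → 3.8061
row 2: Σ corner-gray over 3 cells = 1609  → 3.6562
row 3: Σ corner-gray over 3 cells = 1879  → 4.2697
row 4: Σ corner-gray over 3 cells = 1672  → 3.7993
row 5: Σ corner-gray over 3 cells = 1203  → 2.7336
row 6: Σ corner-gray over 3 cells = 1403  → 3.1881
row 7: Σ corner-gray over 3 cells = 1737  → 3.9470
row 8: Σ corner-gray over 3 cells = 1557  → 3.5380
row 9: Σ corner-gray over 3 cells = 1667  → 3.7880
row 10: Σ corner-gray over 3 cells = 1624  → 3.6902
row 11: Σ corner-gray over 3 cells = 1732  → 3.9357
row 12: Σ corner-gray over 3 cells = 1480  → 3.3630
row 13: Σ corner-gray over 3 cells = 1212  → 2.7540
row 14: Σ corner-gray over 3 cells = 1538  → 3.4948
Σ rows: total corner-gray = 23815  → 54.1152 mm³

54.115


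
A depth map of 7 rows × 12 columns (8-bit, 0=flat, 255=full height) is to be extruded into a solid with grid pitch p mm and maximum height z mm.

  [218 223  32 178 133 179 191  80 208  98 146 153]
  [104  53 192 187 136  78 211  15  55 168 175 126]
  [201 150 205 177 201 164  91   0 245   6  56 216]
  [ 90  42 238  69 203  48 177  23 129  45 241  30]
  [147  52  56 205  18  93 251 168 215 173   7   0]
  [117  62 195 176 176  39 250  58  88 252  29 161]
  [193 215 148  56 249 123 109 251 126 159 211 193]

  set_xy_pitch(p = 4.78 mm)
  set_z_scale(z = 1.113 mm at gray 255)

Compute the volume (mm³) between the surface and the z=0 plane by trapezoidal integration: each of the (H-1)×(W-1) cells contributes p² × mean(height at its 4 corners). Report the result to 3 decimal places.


height_mm = gray/255 × 1.113; cell vol = 4.78² × mean(4 corners)
unit = 4.78² × 1.113 / (4×255) = 0.0249316 mm³ per gray-sum
row 0: Σ corner-gray over 11 cells = 6077  → 151.5096
row 1: Σ corner-gray over 11 cells = 5777  → 144.0301
row 2: Σ corner-gray over 11 cells = 5557  → 138.5451
row 3: Σ corner-gray over 11 cells = 5173  → 128.9714
row 4: Σ corner-gray over 11 cells = 5551  → 138.3955
row 5: Σ corner-gray over 11 cells = 6608  → 164.7483
Σ rows: total corner-gray = 34743  → 866.1998 mm³

866.200


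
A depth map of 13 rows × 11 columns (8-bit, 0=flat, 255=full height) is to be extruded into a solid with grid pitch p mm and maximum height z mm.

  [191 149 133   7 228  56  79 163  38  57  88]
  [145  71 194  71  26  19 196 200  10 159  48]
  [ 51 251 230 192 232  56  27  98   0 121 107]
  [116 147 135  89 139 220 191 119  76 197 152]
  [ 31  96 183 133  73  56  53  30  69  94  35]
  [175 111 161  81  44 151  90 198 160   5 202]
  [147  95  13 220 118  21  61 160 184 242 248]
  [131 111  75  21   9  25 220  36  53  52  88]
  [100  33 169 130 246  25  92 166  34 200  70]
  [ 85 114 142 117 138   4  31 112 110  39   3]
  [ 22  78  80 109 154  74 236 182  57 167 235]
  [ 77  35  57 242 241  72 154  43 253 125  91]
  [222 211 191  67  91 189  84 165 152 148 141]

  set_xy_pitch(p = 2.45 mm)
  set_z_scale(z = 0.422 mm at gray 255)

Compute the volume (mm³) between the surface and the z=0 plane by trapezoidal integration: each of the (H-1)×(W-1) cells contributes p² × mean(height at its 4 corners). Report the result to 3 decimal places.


135.841

height_mm = gray/255 × 0.422; cell vol = 2.45² × mean(4 corners)
unit = 2.45² × 0.422 / (4×255) = 0.00248339 mm³ per gray-sum
row 0: Σ corner-gray over 10 cells = 4184  → 10.3905
row 1: Σ corner-gray over 10 cells = 4657  → 11.5651
row 2: Σ corner-gray over 10 cells = 5466  → 13.5742
row 3: Σ corner-gray over 10 cells = 4534  → 11.2597
row 4: Σ corner-gray over 10 cells = 4019  → 9.9807
row 5: Σ corner-gray over 10 cells = 5002  → 12.4219
row 6: Σ corner-gray over 10 cells = 4046  → 10.0478
row 7: Σ corner-gray over 10 cells = 3783  → 9.3947
row 8: Σ corner-gray over 10 cells = 4062  → 10.0875
row 9: Σ corner-gray over 10 cells = 4233  → 10.5122
row 10: Σ corner-gray over 10 cells = 5143  → 12.7721
row 11: Σ corner-gray over 10 cells = 5571  → 13.8350
Σ rows: total corner-gray = 54700  → 135.8413 mm³


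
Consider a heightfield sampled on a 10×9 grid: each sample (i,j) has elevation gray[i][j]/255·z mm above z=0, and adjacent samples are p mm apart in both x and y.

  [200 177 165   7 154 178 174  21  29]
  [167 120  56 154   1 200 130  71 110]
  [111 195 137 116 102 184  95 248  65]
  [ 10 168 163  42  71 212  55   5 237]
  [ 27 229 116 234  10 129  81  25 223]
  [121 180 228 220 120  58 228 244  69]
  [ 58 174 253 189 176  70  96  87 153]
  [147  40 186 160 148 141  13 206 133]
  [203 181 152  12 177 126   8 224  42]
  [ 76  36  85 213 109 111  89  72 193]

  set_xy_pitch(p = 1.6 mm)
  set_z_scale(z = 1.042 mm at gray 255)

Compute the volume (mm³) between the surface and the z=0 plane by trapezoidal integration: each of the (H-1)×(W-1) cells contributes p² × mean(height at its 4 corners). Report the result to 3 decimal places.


height_mm = gray/255 × 1.042; cell vol = 1.6² × mean(4 corners)
unit = 1.6² × 1.042 / (4×255) = 0.00261522 mm³ per gray-sum
row 0: Σ corner-gray over 8 cells = 3722  → 9.7338
row 1: Σ corner-gray over 8 cells = 4071  → 10.6465
row 2: Σ corner-gray over 8 cells = 4009  → 10.4844
row 3: Σ corner-gray over 8 cells = 3577  → 9.3546
row 4: Σ corner-gray over 8 cells = 4644  → 12.1451
row 5: Σ corner-gray over 8 cells = 5047  → 13.1990
row 6: Σ corner-gray over 8 cells = 4369  → 11.4259
row 7: Σ corner-gray over 8 cells = 4073  → 10.6518
row 8: Σ corner-gray over 8 cells = 3704  → 9.6868
Σ rows: total corner-gray = 37216  → 97.3279 mm³

97.328


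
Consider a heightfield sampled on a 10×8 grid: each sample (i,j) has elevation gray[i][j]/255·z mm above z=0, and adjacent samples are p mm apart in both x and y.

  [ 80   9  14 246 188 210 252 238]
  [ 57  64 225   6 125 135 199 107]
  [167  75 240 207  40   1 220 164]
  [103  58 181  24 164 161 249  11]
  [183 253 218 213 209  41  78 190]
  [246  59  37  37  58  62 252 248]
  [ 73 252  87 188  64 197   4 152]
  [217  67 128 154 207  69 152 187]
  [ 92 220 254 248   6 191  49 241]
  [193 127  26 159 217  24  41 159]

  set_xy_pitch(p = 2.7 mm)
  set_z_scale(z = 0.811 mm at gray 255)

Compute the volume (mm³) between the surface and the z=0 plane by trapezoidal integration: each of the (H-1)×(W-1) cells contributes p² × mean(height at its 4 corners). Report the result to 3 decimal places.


height_mm = gray/255 × 0.811; cell vol = 2.7² × mean(4 corners)
unit = 2.7² × 0.811 / (4×255) = 0.00579626 mm³ per gray-sum
row 0: Σ corner-gray over 7 cells = 3828  → 22.1881
row 1: Σ corner-gray over 7 cells = 3569  → 20.6869
row 2: Σ corner-gray over 7 cells = 3685  → 21.3592
row 3: Σ corner-gray over 7 cells = 4185  → 24.2574
row 4: Σ corner-gray over 7 cells = 3901  → 22.6112
row 5: Σ corner-gray over 7 cells = 3313  → 19.2030
row 6: Σ corner-gray over 7 cells = 3767  → 21.8345
row 7: Σ corner-gray over 7 cells = 4227  → 24.5008
row 8: Σ corner-gray over 7 cells = 3809  → 22.0780
Σ rows: total corner-gray = 34284  → 198.7191 mm³

198.719


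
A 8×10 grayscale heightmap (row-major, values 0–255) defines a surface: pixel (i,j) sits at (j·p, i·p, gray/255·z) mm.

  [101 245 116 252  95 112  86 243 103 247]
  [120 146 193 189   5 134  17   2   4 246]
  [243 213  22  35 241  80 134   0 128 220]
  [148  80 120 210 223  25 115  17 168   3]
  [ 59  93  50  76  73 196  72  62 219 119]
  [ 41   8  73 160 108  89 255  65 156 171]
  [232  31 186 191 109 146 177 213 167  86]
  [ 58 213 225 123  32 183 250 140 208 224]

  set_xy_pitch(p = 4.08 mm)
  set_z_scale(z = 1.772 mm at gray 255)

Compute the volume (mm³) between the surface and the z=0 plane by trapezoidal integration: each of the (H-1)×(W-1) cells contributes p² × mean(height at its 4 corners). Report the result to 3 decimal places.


height_mm = gray/255 × 1.772; cell vol = 4.08² × mean(4 corners)
unit = 4.08² × 1.772 / (4×255) = 0.028919 mm³ per gray-sum
row 0: Σ corner-gray over 9 cells = 4598  → 132.9697
row 1: Σ corner-gray over 9 cells = 3915  → 113.2180
row 2: Σ corner-gray over 9 cells = 4236  → 122.5011
row 3: Σ corner-gray over 9 cells = 3927  → 113.5651
row 4: Σ corner-gray over 9 cells = 3900  → 112.7843
row 5: Σ corner-gray over 9 cells = 4798  → 138.7536
row 6: Σ corner-gray over 9 cells = 5788  → 167.3834
Σ rows: total corner-gray = 31162  → 901.1751 mm³

901.175


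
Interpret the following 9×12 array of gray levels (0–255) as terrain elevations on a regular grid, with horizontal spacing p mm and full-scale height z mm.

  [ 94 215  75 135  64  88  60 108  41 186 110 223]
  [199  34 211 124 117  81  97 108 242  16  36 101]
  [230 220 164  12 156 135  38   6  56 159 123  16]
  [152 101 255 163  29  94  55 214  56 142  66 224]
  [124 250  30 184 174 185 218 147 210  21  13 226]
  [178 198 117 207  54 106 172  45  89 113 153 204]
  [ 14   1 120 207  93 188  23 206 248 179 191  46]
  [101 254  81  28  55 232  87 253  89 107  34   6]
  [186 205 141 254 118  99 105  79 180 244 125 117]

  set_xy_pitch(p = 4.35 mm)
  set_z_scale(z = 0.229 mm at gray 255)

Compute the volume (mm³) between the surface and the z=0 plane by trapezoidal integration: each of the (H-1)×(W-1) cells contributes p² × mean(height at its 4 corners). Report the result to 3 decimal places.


height_mm = gray/255 × 0.229; cell vol = 4.35² × mean(4 corners)
unit = 4.35² × 0.229 / (4×255) = 0.00424829 mm³ per gray-sum
row 0: Σ corner-gray over 11 cells = 4913  → 20.8718
row 1: Σ corner-gray over 11 cells = 4816  → 20.4597
row 2: Σ corner-gray over 11 cells = 5110  → 21.7087
row 3: Σ corner-gray over 11 cells = 5940  → 25.2348
row 4: Σ corner-gray over 11 cells = 6104  → 25.9315
row 5: Σ corner-gray over 11 cells = 5862  → 24.9035
row 6: Σ corner-gray over 11 cells = 5519  → 23.4463
row 7: Σ corner-gray over 11 cells = 5950  → 25.2773
Σ rows: total corner-gray = 44214  → 187.8338 mm³

187.834


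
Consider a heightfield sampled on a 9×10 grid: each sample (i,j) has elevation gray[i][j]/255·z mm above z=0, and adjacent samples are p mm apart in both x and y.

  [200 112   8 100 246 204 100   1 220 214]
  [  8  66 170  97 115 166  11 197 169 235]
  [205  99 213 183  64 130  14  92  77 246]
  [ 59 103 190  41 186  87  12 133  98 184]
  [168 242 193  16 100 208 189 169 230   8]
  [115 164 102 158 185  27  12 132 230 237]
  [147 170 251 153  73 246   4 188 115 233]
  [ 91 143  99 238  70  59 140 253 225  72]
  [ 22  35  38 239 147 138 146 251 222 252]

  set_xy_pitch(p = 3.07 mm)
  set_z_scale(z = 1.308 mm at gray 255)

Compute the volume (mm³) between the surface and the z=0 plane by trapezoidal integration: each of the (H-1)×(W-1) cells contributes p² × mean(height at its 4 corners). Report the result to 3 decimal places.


472.637

height_mm = gray/255 × 1.308; cell vol = 3.07² × mean(4 corners)
unit = 3.07² × 1.308 / (4×255) = 0.012086 mm³ per gray-sum
row 0: Σ corner-gray over 9 cells = 4621  → 55.8496
row 1: Σ corner-gray over 9 cells = 4420  → 53.4203
row 2: Σ corner-gray over 9 cells = 4138  → 50.0121
row 3: Σ corner-gray over 9 cells = 4813  → 58.1702
row 4: Σ corner-gray over 9 cells = 5242  → 63.3551
row 5: Σ corner-gray over 9 cells = 5152  → 62.2673
row 6: Σ corner-gray over 9 cells = 5397  → 65.2284
row 7: Σ corner-gray over 9 cells = 5323  → 64.3340
Σ rows: total corner-gray = 39106  → 472.6370 mm³


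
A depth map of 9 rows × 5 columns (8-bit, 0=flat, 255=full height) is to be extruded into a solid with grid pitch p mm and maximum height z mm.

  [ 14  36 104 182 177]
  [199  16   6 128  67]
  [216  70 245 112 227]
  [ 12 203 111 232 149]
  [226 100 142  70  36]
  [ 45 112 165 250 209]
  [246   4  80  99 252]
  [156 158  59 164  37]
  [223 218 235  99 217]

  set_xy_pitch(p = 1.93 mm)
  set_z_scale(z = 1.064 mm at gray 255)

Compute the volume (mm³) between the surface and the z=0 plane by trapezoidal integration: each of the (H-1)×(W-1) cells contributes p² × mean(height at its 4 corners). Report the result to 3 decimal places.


height_mm = gray/255 × 1.064; cell vol = 1.93² × mean(4 corners)
unit = 1.93² × 1.064 / (4×255) = 0.00388558 mm³ per gray-sum
row 0: Σ corner-gray over 4 cells = 1401  → 5.4437
row 1: Σ corner-gray over 4 cells = 1863  → 7.2388
row 2: Σ corner-gray over 4 cells = 2550  → 9.9082
row 3: Σ corner-gray over 4 cells = 2139  → 8.3113
row 4: Σ corner-gray over 4 cells = 2194  → 8.5250
row 5: Σ corner-gray over 4 cells = 2172  → 8.4395
row 6: Σ corner-gray over 4 cells = 1819  → 7.0679
row 7: Σ corner-gray over 4 cells = 2499  → 9.7101
Σ rows: total corner-gray = 16637  → 64.6444 mm³

64.644


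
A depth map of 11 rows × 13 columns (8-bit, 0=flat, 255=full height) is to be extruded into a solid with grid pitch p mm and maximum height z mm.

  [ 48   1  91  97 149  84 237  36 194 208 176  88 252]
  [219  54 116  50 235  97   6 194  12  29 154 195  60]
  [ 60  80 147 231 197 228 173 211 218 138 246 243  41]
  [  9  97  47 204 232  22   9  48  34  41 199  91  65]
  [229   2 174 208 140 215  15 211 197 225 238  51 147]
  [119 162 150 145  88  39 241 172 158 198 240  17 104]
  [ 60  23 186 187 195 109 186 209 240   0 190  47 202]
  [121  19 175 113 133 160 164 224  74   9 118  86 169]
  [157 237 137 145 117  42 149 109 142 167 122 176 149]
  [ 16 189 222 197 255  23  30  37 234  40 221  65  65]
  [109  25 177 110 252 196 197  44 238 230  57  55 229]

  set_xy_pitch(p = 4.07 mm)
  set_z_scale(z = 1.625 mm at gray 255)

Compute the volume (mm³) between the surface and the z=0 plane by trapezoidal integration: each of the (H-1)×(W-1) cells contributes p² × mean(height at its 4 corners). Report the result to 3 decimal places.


height_mm = gray/255 × 1.625; cell vol = 4.07² × mean(4 corners)
unit = 4.07² × 1.625 / (4×255) = 0.0263902 mm³ per gray-sum
row 0: Σ corner-gray over 12 cells = 5585  → 147.3890
row 1: Σ corner-gray over 12 cells = 6888  → 181.7754
row 2: Σ corner-gray over 12 cells = 6447  → 170.1374
row 3: Σ corner-gray over 12 cells = 5850  → 154.3824
row 4: Σ corner-gray over 12 cells = 7171  → 189.2438
row 5: Σ corner-gray over 12 cells = 6849  → 180.7462
row 6: Σ corner-gray over 12 cells = 6246  → 164.8329
row 7: Σ corner-gray over 12 cells = 6232  → 164.4635
row 8: Σ corner-gray over 12 cells = 6499  → 171.5096
row 9: Σ corner-gray over 12 cells = 6607  → 174.3598
Σ rows: total corner-gray = 64374  → 1698.8401 mm³

1698.840


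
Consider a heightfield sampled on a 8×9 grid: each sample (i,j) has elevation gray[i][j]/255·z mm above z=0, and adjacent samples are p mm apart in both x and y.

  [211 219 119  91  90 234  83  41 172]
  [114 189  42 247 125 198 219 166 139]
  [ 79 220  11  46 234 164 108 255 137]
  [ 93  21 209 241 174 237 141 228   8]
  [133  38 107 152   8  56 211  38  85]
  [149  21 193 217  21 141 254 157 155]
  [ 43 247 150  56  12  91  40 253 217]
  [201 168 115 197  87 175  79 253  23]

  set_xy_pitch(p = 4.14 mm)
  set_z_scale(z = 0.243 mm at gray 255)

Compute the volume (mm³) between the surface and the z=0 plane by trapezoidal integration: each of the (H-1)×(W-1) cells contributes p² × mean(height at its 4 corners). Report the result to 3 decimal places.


height_mm = gray/255 × 0.243; cell vol = 4.14² × mean(4 corners)
unit = 4.14² × 0.243 / (4×255) = 0.00408326 mm³ per gray-sum
row 0: Σ corner-gray over 8 cells = 4762  → 19.4445
row 1: Σ corner-gray over 8 cells = 4917  → 20.0774
row 2: Σ corner-gray over 8 cells = 4895  → 19.9875
row 3: Σ corner-gray over 8 cells = 4041  → 16.5004
row 4: Σ corner-gray over 8 cells = 3750  → 15.3122
row 5: Σ corner-gray over 8 cells = 4270  → 17.4355
row 6: Σ corner-gray over 8 cells = 4330  → 17.6805
Σ rows: total corner-gray = 30965  → 126.4381 mm³

126.438


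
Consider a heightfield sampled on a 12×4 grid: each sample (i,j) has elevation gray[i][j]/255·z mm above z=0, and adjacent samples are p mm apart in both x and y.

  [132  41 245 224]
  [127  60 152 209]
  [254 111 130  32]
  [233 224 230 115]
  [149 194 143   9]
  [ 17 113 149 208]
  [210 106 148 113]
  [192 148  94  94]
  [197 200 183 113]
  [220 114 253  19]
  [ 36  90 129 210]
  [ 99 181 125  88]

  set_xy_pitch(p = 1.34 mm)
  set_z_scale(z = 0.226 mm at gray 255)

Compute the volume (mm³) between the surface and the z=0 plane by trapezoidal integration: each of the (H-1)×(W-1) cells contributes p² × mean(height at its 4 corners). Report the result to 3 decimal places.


height_mm = gray/255 × 0.226; cell vol = 1.34² × mean(4 corners)
unit = 1.34² × 0.226 / (4×255) = 0.000397849 mm³ per gray-sum
row 0: Σ corner-gray over 3 cells = 1688  → 0.6716
row 1: Σ corner-gray over 3 cells = 1528  → 0.6079
row 2: Σ corner-gray over 3 cells = 2024  → 0.8052
row 3: Σ corner-gray over 3 cells = 2088  → 0.8307
row 4: Σ corner-gray over 3 cells = 1581  → 0.6290
row 5: Σ corner-gray over 3 cells = 1580  → 0.6286
row 6: Σ corner-gray over 3 cells = 1601  → 0.6370
row 7: Σ corner-gray over 3 cells = 1846  → 0.7344
row 8: Σ corner-gray over 3 cells = 2049  → 0.8152
row 9: Σ corner-gray over 3 cells = 1657  → 0.6592
row 10: Σ corner-gray over 3 cells = 1483  → 0.5900
Σ rows: total corner-gray = 19125  → 7.6089 mm³

7.609


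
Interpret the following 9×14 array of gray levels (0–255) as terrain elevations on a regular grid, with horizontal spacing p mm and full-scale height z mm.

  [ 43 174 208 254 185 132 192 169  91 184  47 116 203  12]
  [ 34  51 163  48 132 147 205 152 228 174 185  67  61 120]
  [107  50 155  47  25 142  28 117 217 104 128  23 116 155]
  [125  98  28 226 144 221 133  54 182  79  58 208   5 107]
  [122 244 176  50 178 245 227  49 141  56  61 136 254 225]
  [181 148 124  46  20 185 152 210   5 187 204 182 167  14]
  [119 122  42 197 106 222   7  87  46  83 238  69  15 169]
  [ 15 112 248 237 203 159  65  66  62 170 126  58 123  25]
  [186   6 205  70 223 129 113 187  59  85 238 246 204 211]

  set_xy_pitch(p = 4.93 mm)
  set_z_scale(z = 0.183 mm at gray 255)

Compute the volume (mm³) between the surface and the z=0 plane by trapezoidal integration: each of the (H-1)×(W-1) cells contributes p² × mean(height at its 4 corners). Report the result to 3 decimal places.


230.989

height_mm = gray/255 × 0.183; cell vol = 4.93² × mean(4 corners)
unit = 4.93² × 0.183 / (4×255) = 0.00436058 mm³ per gray-sum
row 0: Σ corner-gray over 13 cells = 7345  → 32.0285
row 1: Σ corner-gray over 13 cells = 5946  → 25.9280
row 2: Σ corner-gray over 13 cells = 5670  → 24.7245
row 3: Σ corner-gray over 13 cells = 7085  → 30.8947
row 4: Σ corner-gray over 13 cells = 7436  → 32.4253
row 5: Σ corner-gray over 13 cells = 6211  → 27.0836
row 6: Σ corner-gray over 13 cells = 6054  → 26.3990
row 7: Σ corner-gray over 13 cells = 7225  → 31.5052
Σ rows: total corner-gray = 52972  → 230.9889 mm³


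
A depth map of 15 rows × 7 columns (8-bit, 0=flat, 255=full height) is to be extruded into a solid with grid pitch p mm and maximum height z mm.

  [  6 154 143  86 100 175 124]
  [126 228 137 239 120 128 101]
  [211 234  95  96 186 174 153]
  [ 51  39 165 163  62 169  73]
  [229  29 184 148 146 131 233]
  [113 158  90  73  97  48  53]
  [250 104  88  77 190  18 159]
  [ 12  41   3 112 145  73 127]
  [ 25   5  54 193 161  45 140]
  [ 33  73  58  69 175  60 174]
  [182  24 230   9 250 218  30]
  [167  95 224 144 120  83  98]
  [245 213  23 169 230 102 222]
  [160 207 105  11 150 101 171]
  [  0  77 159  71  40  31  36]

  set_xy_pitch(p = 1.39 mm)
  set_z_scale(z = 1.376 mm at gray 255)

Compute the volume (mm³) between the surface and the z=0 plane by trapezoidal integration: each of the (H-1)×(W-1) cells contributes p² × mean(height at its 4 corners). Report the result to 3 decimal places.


height_mm = gray/255 × 1.376; cell vol = 1.39² × mean(4 corners)
unit = 1.39² × 1.376 / (4×255) = 0.00260644 mm³ per gray-sum
row 0: Σ corner-gray over 6 cells = 3377  → 8.8020
row 1: Σ corner-gray over 6 cells = 3865  → 10.0739
row 2: Σ corner-gray over 6 cells = 3254  → 8.4814
row 3: Σ corner-gray over 6 cells = 3058  → 7.9705
row 4: Σ corner-gray over 6 cells = 2836  → 7.3919
row 5: Σ corner-gray over 6 cells = 2461  → 6.4145
row 6: Σ corner-gray over 6 cells = 2250  → 5.8645
row 7: Σ corner-gray over 6 cells = 1968  → 5.1295
row 8: Σ corner-gray over 6 cells = 2158  → 5.6247
row 9: Σ corner-gray over 6 cells = 2751  → 7.1703
row 10: Σ corner-gray over 6 cells = 3271  → 8.5257
row 11: Σ corner-gray over 6 cells = 3538  → 9.2216
row 12: Σ corner-gray over 6 cells = 3420  → 8.9140
row 13: Σ corner-gray over 6 cells = 2271  → 5.9192
Σ rows: total corner-gray = 40478  → 105.5035 mm³

105.504


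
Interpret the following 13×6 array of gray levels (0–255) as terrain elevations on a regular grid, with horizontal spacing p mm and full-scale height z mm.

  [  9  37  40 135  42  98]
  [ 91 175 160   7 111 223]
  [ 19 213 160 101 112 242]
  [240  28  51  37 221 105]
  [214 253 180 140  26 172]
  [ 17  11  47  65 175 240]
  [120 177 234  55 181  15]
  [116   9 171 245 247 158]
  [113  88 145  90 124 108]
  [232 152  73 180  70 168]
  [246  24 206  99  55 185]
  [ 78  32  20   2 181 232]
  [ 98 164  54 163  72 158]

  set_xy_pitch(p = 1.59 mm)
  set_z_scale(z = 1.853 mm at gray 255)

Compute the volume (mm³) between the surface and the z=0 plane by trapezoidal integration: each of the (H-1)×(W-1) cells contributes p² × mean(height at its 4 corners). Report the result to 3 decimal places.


133.083

height_mm = gray/255 × 1.853; cell vol = 1.59² × mean(4 corners)
unit = 1.59² × 1.853 / (4×255) = 0.00459272 mm³ per gray-sum
row 0: Σ corner-gray over 5 cells = 1835  → 8.4276
row 1: Σ corner-gray over 5 cells = 2653  → 12.1845
row 2: Σ corner-gray over 5 cells = 2452  → 11.2613
row 3: Σ corner-gray over 5 cells = 2603  → 11.9548
row 4: Σ corner-gray over 5 cells = 2437  → 11.1924
row 5: Σ corner-gray over 5 cells = 2282  → 10.4806
row 6: Σ corner-gray over 5 cells = 3047  → 13.9940
row 7: Σ corner-gray over 5 cells = 2733  → 12.5519
row 8: Σ corner-gray over 5 cells = 2465  → 11.3210
row 9: Σ corner-gray over 5 cells = 2549  → 11.7068
row 10: Σ corner-gray over 5 cells = 1979  → 9.0890
row 11: Σ corner-gray over 5 cells = 1942  → 8.9191
Σ rows: total corner-gray = 28977  → 133.0831 mm³


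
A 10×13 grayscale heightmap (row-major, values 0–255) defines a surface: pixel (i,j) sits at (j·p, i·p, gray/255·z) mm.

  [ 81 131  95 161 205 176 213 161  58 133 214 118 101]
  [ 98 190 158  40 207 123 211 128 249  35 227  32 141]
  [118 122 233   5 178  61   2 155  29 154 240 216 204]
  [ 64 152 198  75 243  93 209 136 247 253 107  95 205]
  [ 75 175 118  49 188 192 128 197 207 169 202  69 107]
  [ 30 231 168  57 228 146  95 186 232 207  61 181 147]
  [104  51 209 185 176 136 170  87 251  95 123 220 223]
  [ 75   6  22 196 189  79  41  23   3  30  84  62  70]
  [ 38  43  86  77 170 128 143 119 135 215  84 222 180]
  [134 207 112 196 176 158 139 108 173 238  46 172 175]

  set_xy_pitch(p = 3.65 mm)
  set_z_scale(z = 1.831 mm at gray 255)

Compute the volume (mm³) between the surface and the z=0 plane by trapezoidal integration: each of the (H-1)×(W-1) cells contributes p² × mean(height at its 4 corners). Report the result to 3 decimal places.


height_mm = gray/255 × 1.831; cell vol = 3.65² × mean(4 corners)
unit = 3.65² × 1.831 / (4×255) = 0.0239152 mm³ per gray-sum
row 0: Σ corner-gray over 12 cells = 6951  → 166.2345
row 1: Σ corner-gray over 12 cells = 6551  → 156.6684
row 2: Σ corner-gray over 12 cells = 6997  → 167.3346
row 3: Σ corner-gray over 12 cells = 7455  → 178.2878
row 4: Σ corner-gray over 12 cells = 7331  → 175.3223
row 5: Σ corner-gray over 12 cells = 7494  → 179.2205
row 6: Σ corner-gray over 12 cells = 5348  → 127.8985
row 7: Σ corner-gray over 12 cells = 4677  → 111.8514
row 8: Σ corner-gray over 12 cells = 6821  → 163.1255
Σ rows: total corner-gray = 59625  → 1425.9434 mm³

1425.943


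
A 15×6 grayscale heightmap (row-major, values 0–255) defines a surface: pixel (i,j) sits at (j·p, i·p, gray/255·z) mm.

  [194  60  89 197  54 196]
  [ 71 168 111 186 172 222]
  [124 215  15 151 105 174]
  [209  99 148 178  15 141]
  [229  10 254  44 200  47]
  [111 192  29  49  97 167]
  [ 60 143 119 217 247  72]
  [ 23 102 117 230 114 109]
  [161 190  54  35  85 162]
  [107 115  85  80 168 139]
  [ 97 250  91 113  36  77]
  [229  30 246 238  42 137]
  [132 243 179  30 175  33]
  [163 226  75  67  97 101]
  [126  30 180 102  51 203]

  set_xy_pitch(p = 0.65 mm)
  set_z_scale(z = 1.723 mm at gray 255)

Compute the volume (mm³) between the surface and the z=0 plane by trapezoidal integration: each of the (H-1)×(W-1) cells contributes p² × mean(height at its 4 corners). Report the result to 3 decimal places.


height_mm = gray/255 × 1.723; cell vol = 0.65² × mean(4 corners)
unit = 0.65² × 1.723 / (4×255) = 0.000713694 mm³ per gray-sum
row 0: Σ corner-gray over 5 cells = 2757  → 1.9677
row 1: Σ corner-gray over 5 cells = 2837  → 2.0247
row 2: Σ corner-gray over 5 cells = 2500  → 1.7842
row 3: Σ corner-gray over 5 cells = 2522  → 1.7999
row 4: Σ corner-gray over 5 cells = 2304  → 1.6444
row 5: Σ corner-gray over 5 cells = 2596  → 1.8527
row 6: Σ corner-gray over 5 cells = 2842  → 2.0283
row 7: Σ corner-gray over 5 cells = 2309  → 1.6479
row 8: Σ corner-gray over 5 cells = 2193  → 1.5651
row 9: Σ corner-gray over 5 cells = 2296  → 1.6386
row 10: Σ corner-gray over 5 cells = 2632  → 1.8784
row 11: Σ corner-gray over 5 cells = 2897  → 2.0676
row 12: Σ corner-gray over 5 cells = 2613  → 1.8649
row 13: Σ corner-gray over 5 cells = 2249  → 1.6051
Σ rows: total corner-gray = 35547  → 25.3697 mm³

25.370
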